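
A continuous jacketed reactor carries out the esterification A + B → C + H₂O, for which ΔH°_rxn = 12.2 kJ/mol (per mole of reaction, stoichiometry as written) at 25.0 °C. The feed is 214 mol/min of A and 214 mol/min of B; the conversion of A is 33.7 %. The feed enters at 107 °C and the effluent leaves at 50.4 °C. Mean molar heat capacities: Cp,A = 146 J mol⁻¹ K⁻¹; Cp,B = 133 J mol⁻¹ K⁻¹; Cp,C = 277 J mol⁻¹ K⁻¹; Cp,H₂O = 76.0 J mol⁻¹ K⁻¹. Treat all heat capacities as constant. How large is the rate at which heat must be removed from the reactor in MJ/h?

Extent of reaction ξ = 0.337 × 214 = 72.118 mol/min
Reaction term: ξ·ΔH°_rxn = 72.118 × 12.2 = 879.84 kJ/min
Sensible, feed 107→25 °C: -4895.9 kJ/min
Outlet flows (mol/min): A 141.88, B 141.88, C 72.118, H₂O 72.118
Sensible, products 25→50.4 °C: 1652.1 kJ/min
Q = ΔH = -2364 kJ/min = -39.399 kW
Heat removed = 141.84 MJ/h

Q_out = 142 MJ/h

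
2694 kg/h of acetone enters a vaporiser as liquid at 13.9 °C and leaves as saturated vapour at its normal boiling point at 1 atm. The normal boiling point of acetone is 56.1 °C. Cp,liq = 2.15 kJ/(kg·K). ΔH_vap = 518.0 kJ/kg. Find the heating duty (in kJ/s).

Q = 456 kJ/s

liquid 13.9→56.1 °C: 90.73 kJ/kg
vaporisation at 56.1 °C: 518 kJ/kg
Δh = 90.73 + 518 = 608.73 kJ/kg
Q = ṁ·Δh = 2694 kg/h × 608.73 kJ/kg = 1.6399e+06 kJ/h
|Q| = 455.53 kW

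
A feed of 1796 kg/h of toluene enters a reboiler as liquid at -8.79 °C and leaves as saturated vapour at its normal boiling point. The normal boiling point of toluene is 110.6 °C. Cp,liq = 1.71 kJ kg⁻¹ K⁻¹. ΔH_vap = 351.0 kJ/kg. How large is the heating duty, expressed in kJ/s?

Q = 277 kJ/s

liquid -8.79→110.6 °C: 204.16 kJ/kg
vaporisation at 110.6 °C: 351 kJ/kg
Δh = 204.16 + 351 = 555.16 kJ/kg
Q = ṁ·Δh = 1796 kg/h × 555.16 kJ/kg = 997060 kJ/h
|Q| = 276.96 kW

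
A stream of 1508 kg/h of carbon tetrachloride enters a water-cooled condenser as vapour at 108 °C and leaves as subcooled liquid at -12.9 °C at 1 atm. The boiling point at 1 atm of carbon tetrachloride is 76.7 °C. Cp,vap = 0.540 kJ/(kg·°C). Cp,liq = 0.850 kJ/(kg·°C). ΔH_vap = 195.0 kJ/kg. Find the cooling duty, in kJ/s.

Q_c = 121 kJ/s

vapour 108→76.7 °C: -16.902 kJ/kg
condensation at 76.7 °C: -195 kJ/kg
liquid 76.7→-12.9 °C: -76.16 kJ/kg
Δh = -16.902 + -195 + -76.16 = -288.06 kJ/kg
Q = ṁ·Δh = 1508 kg/h × -288.06 kJ/kg = -434400 kJ/h
|Q| = 120.67 kW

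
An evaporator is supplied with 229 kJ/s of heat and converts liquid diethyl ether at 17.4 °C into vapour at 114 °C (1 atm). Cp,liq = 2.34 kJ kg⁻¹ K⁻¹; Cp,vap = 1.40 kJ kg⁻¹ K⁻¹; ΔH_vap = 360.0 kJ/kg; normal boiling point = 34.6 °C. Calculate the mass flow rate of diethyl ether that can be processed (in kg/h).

ṁ = 1610 kg/h

Δh = 2.34×(34.6−17.4) + 360.0 + 1.40×(114−34.6) = 511.41 kJ/kg
Q = 229 kJ/s = 229 kJ/s = 824400 kJ/h
ṁ = Q/Δh = 824400 / 511.41 = 1612 kg/h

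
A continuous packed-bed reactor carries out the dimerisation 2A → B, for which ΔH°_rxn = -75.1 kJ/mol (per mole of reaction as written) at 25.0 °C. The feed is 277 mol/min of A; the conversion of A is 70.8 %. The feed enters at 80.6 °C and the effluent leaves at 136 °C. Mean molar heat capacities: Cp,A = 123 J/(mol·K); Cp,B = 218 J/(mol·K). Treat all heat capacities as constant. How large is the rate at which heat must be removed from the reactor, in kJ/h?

Extent of reaction ξ = 0.708 × 277 / 2 = 98.058 mol/min
Reaction term: ξ·ΔH°_rxn = 98.058 × -75.1 = -7364.2 kJ/min
Sensible, feed 80.6→25 °C: -1894.3 kJ/min
Outlet flows (mol/min): A 80.884, B 98.058
Sensible, products 25→136 °C: 3477.1 kJ/min
Q = ΔH = -5781.4 kJ/min = -96.356 kW
Heat removed = 346880 kJ/h

Q_out = 347000 kJ/h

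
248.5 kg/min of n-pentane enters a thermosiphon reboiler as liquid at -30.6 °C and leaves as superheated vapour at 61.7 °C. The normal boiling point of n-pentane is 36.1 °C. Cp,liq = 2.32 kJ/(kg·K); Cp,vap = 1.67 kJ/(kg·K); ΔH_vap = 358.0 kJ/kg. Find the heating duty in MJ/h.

Q = 8280 MJ/h

liquid -30.6→36.1 °C: 154.74 kJ/kg
vaporisation at 36.1 °C: 358 kJ/kg
vapour 36.1→61.7 °C: 42.752 kJ/kg
Δh = 154.74 + 358 + 42.752 = 555.5 kJ/kg
Q = ṁ·Δh = 248.5 kg/min × 555.5 kJ/kg = 138040 kJ/min
|Q| = 2300.7 kW = 8282.4 MJ/h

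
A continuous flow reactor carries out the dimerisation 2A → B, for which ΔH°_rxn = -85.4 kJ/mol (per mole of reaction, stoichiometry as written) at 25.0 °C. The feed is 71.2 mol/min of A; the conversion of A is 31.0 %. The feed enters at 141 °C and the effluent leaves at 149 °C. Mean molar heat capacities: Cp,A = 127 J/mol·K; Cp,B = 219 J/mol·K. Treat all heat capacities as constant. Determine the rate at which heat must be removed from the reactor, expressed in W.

Extent of reaction ξ = 0.310 × 71.2 / 2 = 11.036 mol/min
Reaction term: ξ·ΔH°_rxn = 11.036 × -85.4 = -942.47 kJ/min
Sensible, feed 141→25 °C: -1048.9 kJ/min
Outlet flows (mol/min): A 49.128, B 11.036
Sensible, products 25→149 °C: 1073.4 kJ/min
Q = ΔH = -918.03 kJ/min = -15.301 kW
Heat removed = 15301 W

Q_out = 15300 W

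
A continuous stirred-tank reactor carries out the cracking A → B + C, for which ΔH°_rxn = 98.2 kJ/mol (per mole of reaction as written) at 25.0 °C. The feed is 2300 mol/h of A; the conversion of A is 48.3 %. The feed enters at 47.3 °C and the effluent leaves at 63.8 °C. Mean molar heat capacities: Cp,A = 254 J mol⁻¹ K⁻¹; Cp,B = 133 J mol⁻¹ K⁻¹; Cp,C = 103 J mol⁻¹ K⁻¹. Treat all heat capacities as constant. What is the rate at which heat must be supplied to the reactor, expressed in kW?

Extent of reaction ξ = 0.483 × 2300 = 1110.9 mol/h
Reaction term: ξ·ΔH°_rxn = 1110.9 × 98.2 = 109090 kJ/h
Sensible, feed 47.3→25 °C: -13028 kJ/h
Outlet flows (mol/h): A 1189.1, B 1110.9, C 1110.9
Sensible, products 25→63.8 °C: 21891 kJ/h
Q = ΔH = 117950 kJ/h = 32.765 kW
Heat supplied = 32.765 kW

Q_in = 32.8 kW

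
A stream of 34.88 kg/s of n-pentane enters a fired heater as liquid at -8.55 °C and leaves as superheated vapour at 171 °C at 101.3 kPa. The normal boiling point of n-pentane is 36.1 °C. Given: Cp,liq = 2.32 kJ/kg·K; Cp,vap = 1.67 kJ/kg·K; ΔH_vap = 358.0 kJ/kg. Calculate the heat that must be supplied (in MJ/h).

liquid -8.55→36.1 °C: 103.59 kJ/kg
vaporisation at 36.1 °C: 358 kJ/kg
vapour 36.1→171 °C: 225.28 kJ/kg
Δh = 103.59 + 358 + 225.28 = 686.87 kJ/kg
Q = ṁ·Δh = 34.88 kg/s × 686.87 kJ/kg = 23958 kJ/s
|Q| = 23958 kW = 86249 MJ/h

Q = 86200 MJ/h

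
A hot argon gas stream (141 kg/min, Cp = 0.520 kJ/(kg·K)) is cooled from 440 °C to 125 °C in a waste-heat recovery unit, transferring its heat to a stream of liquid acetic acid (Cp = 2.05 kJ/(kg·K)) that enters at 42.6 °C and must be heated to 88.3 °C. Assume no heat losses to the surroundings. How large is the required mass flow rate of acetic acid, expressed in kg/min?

ṁ_c = 247 kg/min

Heat released by hot stream: Q = 141 × 0.520 × (440 − 125) = 23096 kJ/min
Energy balance on cold side (adiabatic exchanger): Q = ṁ_c·Cp_c·(T_c,out − T_c,in)
ṁ_c = 23096 / [2.05 × (88.3 − 42.6)] = 246.53 kg/min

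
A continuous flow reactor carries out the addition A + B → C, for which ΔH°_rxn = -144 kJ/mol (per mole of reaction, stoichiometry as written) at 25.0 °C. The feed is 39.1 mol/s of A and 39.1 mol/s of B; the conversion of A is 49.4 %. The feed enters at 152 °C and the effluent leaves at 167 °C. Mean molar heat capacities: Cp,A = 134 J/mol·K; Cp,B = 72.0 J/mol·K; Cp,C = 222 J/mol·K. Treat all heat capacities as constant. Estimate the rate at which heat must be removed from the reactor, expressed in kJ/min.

Extent of reaction ξ = 0.494 × 39.1 = 19.315 mol/s
Reaction term: ξ·ΔH°_rxn = 19.315 × -144 = -2781.4 kJ/s
Sensible, feed 152→25 °C: -1022.9 kJ/s
Outlet flows (mol/s): A 19.785, B 19.785, C 19.315
Sensible, products 25→167 °C: 1187.6 kJ/s
Q = ΔH = -2616.7 kJ/s = -2616.7 kW
Heat removed = 157000 kJ/min

Q_out = 157000 kJ/min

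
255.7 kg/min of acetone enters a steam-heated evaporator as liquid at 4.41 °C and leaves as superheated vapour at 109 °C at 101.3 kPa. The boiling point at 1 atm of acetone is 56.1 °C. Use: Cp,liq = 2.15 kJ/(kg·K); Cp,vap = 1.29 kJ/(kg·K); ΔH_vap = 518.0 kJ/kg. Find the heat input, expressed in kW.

liquid 4.41→56.1 °C: 111.13 kJ/kg
vaporisation at 56.1 °C: 518 kJ/kg
vapour 56.1→109 °C: 68.241 kJ/kg
Δh = 111.13 + 518 + 68.241 = 697.37 kJ/kg
Q = ṁ·Δh = 255.7 kg/min × 697.37 kJ/kg = 178320 kJ/min
|Q| = 2972 kW

Q = 2970 kW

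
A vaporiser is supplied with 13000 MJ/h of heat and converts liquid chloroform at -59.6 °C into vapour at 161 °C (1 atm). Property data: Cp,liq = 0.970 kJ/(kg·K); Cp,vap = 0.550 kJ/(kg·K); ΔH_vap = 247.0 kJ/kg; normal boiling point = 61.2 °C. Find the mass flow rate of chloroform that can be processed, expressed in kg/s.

Δh = 0.970×(61.2−-59.6) + 247.0 + 0.550×(161−61.2) = 419.07 kJ/kg
Q = 13000 MJ/h = 3611.1 kJ/s = 3611.1 kJ/s
ṁ = Q/Δh = 3611.1 / 419.07 = 8.617 kg/s

ṁ = 8.62 kg/s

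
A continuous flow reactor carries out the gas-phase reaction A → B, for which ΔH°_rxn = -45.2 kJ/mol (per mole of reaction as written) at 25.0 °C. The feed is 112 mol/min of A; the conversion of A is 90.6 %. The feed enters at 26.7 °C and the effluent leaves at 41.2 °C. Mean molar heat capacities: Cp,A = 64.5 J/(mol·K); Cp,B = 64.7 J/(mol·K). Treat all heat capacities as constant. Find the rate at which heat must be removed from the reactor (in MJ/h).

Q_out = 269 MJ/h

Extent of reaction ξ = 0.906 × 112 = 101.47 mol/min
Reaction term: ξ·ΔH°_rxn = 101.47 × -45.2 = -4586.5 kJ/min
Sensible, feed 26.7→25 °C: -12.281 kJ/min
Outlet flows (mol/min): A 10.528, B 101.47
Sensible, products 25→41.2 °C: 117.36 kJ/min
Q = ΔH = -4481.5 kJ/min = -74.691 kW
Heat removed = 268.89 MJ/h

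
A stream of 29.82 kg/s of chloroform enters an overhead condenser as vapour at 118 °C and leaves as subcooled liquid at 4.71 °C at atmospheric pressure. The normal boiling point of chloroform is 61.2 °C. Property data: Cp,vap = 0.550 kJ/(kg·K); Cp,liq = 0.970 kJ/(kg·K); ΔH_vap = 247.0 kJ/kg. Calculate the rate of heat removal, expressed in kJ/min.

vapour 118→61.2 °C: -31.24 kJ/kg
condensation at 61.2 °C: -247 kJ/kg
liquid 61.2→4.71 °C: -54.795 kJ/kg
Δh = -31.24 + -247 + -54.795 = -333.04 kJ/kg
Q = ṁ·Δh = 29.82 kg/s × -333.04 kJ/kg = -9931.1 kJ/s
|Q| = 9931.1 kW = 595870 kJ/min

Q_c = 596000 kJ/min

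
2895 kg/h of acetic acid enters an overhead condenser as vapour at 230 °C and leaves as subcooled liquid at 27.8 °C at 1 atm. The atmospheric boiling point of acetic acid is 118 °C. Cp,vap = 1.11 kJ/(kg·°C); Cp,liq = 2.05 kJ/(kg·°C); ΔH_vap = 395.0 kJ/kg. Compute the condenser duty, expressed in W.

vapour 230→118 °C: -124.32 kJ/kg
condensation at 118 °C: -395 kJ/kg
liquid 118→27.8 °C: -184.91 kJ/kg
Δh = -124.32 + -395 + -184.91 = -704.23 kJ/kg
Q = ṁ·Δh = 2895 kg/h × -704.23 kJ/kg = -2.0387e+06 kJ/h
|Q| = 566.32 kW = 566320 W

Q_c = 566000 W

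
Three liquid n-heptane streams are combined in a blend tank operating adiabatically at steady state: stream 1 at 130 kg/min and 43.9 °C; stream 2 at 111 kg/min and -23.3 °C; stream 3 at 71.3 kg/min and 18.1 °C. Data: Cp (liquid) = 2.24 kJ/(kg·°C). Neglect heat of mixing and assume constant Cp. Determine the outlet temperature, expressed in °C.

T_out = 14.1 °C

Adiabatic, steady state ⇒ Σ ṁᵢCp,ᵢ(T_out − Tᵢ) = 0
T_out = Σ ṁᵢCp,ᵢTᵢ / Σ ṁᵢCp,ᵢ
      = 9881.2 / 699.55 = 14.125 °C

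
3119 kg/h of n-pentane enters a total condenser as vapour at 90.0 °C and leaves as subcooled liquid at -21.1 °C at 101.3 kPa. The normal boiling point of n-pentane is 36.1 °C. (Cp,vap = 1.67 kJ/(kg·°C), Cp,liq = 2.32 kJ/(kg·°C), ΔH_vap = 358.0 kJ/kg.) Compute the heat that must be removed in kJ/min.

vapour 90.0→36.1 °C: -90.013 kJ/kg
condensation at 36.1 °C: -358 kJ/kg
liquid 36.1→-21.1 °C: -132.7 kJ/kg
Δh = -90.013 + -358 + -132.7 = -580.72 kJ/kg
Q = ṁ·Δh = 3119 kg/h × -580.72 kJ/kg = -1.8113e+06 kJ/h
|Q| = 503.13 kW = 30188 kJ/min

Q_c = 30200 kJ/min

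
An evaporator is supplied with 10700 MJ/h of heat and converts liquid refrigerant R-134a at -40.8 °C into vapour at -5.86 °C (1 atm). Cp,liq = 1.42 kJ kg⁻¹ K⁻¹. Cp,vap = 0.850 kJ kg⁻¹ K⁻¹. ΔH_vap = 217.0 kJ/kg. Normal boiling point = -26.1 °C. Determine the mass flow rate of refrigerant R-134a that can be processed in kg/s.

ṁ = 11.7 kg/s

Δh = 1.42×(-26.1−-40.8) + 217.0 + 0.850×(-5.86−-26.1) = 255.08 kJ/kg
Q = 10700 MJ/h = 2972.2 kJ/s = 2972.2 kJ/s
ṁ = Q/Δh = 2972.2 / 255.08 = 11.652 kg/s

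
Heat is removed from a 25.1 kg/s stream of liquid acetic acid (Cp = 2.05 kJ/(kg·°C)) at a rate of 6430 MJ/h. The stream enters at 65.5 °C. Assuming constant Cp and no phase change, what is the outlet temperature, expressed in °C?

Q = 6430 MJ/h = 1786.1 kJ/s
ΔT = Q/(ṁ·Cp) = 1786.1/(25.1×2.05) = 34.712 K
T_out = 65.5 − 34.712 = 30.788 °C

T_out = 30.8 °C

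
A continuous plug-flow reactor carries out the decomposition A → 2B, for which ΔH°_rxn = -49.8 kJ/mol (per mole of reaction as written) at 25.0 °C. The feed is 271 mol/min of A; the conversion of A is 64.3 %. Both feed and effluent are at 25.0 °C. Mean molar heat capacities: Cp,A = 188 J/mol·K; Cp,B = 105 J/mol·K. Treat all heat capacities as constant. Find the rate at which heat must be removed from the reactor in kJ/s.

Extent of reaction ξ = 0.643 × 271 = 174.25 mol/min
Reaction term: ξ·ΔH°_rxn = 174.25 × -49.8 = -8677.8 kJ/min
Q = ΔH = -8677.8 kJ/min = -144.63 kW
Heat removed = 144.63 kJ/s

Q_out = 145 kJ/s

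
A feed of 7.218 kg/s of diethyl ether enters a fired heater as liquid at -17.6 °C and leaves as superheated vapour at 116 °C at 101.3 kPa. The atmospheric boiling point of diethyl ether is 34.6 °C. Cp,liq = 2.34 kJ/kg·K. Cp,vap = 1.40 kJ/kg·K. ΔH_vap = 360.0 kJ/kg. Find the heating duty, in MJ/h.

Q = 15500 MJ/h

liquid -17.6→34.6 °C: 122.15 kJ/kg
vaporisation at 34.6 °C: 360 kJ/kg
vapour 34.6→116 °C: 113.96 kJ/kg
Δh = 122.15 + 360 + 113.96 = 596.11 kJ/kg
Q = ṁ·Δh = 7.218 kg/s × 596.11 kJ/kg = 4302.7 kJ/s
|Q| = 4302.7 kW = 15490 MJ/h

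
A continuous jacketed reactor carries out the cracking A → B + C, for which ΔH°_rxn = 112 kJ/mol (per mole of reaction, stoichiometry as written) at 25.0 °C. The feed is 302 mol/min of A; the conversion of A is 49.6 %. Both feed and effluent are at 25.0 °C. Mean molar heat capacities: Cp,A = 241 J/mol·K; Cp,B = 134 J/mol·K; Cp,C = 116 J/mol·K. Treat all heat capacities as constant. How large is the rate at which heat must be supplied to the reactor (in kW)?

Q_in = 280 kW

Extent of reaction ξ = 0.496 × 302 = 149.79 mol/min
Reaction term: ξ·ΔH°_rxn = 149.79 × 112 = 16777 kJ/min
Q = ΔH = 16777 kJ/min = 279.61 kW
Heat supplied = 279.61 kW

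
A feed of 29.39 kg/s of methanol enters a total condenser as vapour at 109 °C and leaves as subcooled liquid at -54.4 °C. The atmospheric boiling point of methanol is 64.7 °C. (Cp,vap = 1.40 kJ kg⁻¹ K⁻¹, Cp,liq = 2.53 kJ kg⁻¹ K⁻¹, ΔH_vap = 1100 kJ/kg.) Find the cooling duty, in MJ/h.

Q_c = 155000 MJ/h

vapour 109→64.7 °C: -62.02 kJ/kg
condensation at 64.7 °C: -1100 kJ/kg
liquid 64.7→-54.4 °C: -301.32 kJ/kg
Δh = -62.02 + -1100 + -301.32 = -1463.3 kJ/kg
Q = ṁ·Δh = 29.39 kg/s × -1463.3 kJ/kg = -43008 kJ/s
|Q| = 43008 kW = 154830 MJ/h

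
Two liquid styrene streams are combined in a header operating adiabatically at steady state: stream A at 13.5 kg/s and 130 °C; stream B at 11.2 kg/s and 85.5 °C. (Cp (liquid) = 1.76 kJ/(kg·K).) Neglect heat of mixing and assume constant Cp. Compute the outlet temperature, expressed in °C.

T_out = 110 °C

Energy balance with Q = 0: Σ ṁᵢCp,ᵢ(T_out − Tᵢ) = 0
T_out = Σ ṁᵢCp,ᵢTᵢ / Σ ṁᵢCp,ᵢ
      = 4774.2 / 43.472 = 109.82 °C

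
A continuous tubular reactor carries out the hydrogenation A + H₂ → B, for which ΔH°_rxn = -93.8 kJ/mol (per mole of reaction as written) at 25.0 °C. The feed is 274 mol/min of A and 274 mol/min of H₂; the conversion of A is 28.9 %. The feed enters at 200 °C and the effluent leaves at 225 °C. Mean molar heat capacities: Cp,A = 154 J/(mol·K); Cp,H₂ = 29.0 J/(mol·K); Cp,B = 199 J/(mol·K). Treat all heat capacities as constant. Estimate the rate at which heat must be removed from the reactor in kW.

Q_out = 98.7 kW

Extent of reaction ξ = 0.289 × 274 = 79.186 mol/min
Reaction term: ξ·ΔH°_rxn = 79.186 × -93.8 = -7427.6 kJ/min
Sensible, feed 200→25 °C: -8774.9 kJ/min
Outlet flows (mol/min): A 194.81, H₂ 194.81, B 79.186
Sensible, products 25→225 °C: 10282 kJ/min
Q = ΔH = -5920.7 kJ/min = -98.678 kW
Heat removed = 98.678 kW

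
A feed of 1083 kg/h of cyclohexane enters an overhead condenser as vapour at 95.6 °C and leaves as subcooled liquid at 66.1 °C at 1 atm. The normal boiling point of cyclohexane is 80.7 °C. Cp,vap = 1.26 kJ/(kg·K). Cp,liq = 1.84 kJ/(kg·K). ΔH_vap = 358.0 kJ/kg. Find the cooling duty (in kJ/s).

vapour 95.6→80.7 °C: -18.774 kJ/kg
condensation at 80.7 °C: -358 kJ/kg
liquid 80.7→66.1 °C: -26.864 kJ/kg
Δh = -18.774 + -358 + -26.864 = -403.64 kJ/kg
Q = ṁ·Δh = 1083 kg/h × -403.64 kJ/kg = -437140 kJ/h
|Q| = 121.43 kW

Q_c = 121 kJ/s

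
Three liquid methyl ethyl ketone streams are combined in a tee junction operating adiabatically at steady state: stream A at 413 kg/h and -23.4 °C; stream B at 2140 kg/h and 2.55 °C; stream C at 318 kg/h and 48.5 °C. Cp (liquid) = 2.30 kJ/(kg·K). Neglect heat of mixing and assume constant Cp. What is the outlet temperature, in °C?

T_out = 3.91 °C

No heat crosses the boundary, so H_out = H_in.
T_out = Σ ṁᵢCp,ᵢTᵢ / Σ ṁᵢCp,ᵢ
      = 25796 / 6603.3 = 3.9066 °C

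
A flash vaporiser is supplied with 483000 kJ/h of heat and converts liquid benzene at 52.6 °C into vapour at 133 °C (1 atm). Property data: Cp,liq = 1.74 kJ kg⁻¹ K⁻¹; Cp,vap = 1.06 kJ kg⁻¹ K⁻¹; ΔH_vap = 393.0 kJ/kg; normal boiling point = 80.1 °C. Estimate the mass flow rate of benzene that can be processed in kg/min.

Δh = 1.74×(80.1−52.6) + 393.0 + 1.06×(133−80.1) = 496.92 kJ/kg
Q = 483000 kJ/h = 134.17 kJ/s = 8050 kJ/min
ṁ = Q/Δh = 8050 / 496.92 = 16.2 kg/min

ṁ = 16.2 kg/min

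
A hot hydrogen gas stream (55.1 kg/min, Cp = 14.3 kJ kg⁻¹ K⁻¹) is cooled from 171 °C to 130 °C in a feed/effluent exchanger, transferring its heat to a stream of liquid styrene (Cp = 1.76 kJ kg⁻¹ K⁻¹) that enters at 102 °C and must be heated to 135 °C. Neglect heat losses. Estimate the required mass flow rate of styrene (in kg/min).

Heat released by hot stream: Q = 55.1 × 14.3 × (171 − 130) = 32305 kJ/min
Energy balance on cold side (adiabatic exchanger): Q = ṁ_c·Cp_c·(T_c,out − T_c,in)
ṁ_c = 32305 / [1.76 × (135 − 102)] = 556.22 kg/min

ṁ_c = 556 kg/min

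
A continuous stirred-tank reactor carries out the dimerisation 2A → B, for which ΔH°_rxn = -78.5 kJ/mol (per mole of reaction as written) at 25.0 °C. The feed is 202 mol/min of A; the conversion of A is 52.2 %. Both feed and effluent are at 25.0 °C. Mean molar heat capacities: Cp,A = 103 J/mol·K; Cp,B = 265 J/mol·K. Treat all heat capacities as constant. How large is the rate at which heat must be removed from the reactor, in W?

Extent of reaction ξ = 0.522 × 202 / 2 = 52.722 mol/min
Reaction term: ξ·ΔH°_rxn = 52.722 × -78.5 = -4138.7 kJ/min
Q = ΔH = -4138.7 kJ/min = -68.978 kW
Heat removed = 68978 W

Q_out = 69000 W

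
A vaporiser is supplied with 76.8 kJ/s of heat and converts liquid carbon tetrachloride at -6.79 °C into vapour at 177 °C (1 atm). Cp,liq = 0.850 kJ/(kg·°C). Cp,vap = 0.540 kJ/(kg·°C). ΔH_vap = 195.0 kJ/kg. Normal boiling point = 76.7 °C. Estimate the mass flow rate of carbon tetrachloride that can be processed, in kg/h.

Δh = 0.850×(76.7−-6.79) + 195.0 + 0.540×(177−76.7) = 320.13 kJ/kg
Q = 76.8 kJ/s = 76.8 kJ/s = 276480 kJ/h
ṁ = Q/Δh = 276480 / 320.13 = 863.65 kg/h

ṁ = 864 kg/h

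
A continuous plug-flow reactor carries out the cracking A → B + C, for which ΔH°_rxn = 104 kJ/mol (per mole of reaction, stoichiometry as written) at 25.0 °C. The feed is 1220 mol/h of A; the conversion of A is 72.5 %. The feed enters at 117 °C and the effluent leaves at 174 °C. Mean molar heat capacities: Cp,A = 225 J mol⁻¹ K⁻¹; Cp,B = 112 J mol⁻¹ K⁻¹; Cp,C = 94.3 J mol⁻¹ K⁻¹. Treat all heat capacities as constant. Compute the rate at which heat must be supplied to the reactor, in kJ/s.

Q_in = 29.2 kJ/s

Extent of reaction ξ = 0.725 × 1220 = 884.5 mol/h
Reaction term: ξ·ΔH°_rxn = 884.5 × 104 = 91988 kJ/h
Sensible, feed 117→25 °C: -25254 kJ/h
Outlet flows (mol/h): A 335.5, B 884.5, C 884.5
Sensible, products 25→174 °C: 38436 kJ/h
Q = ΔH = 105170 kJ/h = 29.214 kW
Heat supplied = 29.214 kJ/s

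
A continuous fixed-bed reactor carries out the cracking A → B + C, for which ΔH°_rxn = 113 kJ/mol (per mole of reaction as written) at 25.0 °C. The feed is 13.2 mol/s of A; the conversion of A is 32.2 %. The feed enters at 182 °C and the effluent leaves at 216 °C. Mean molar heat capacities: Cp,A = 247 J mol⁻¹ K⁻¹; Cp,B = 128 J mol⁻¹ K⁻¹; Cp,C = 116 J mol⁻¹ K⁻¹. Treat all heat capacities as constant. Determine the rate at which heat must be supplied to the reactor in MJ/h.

Q_in = 2120 MJ/h

Extent of reaction ξ = 0.322 × 13.2 = 4.2504 mol/s
Reaction term: ξ·ΔH°_rxn = 4.2504 × 113 = 480.3 kJ/s
Sensible, feed 182→25 °C: -511.88 kJ/s
Outlet flows (mol/s): A 8.9496, B 4.2504, C 4.2504
Sensible, products 25→216 °C: 620.3 kJ/s
Q = ΔH = 588.71 kJ/s = 588.71 kW
Heat supplied = 2119.4 MJ/h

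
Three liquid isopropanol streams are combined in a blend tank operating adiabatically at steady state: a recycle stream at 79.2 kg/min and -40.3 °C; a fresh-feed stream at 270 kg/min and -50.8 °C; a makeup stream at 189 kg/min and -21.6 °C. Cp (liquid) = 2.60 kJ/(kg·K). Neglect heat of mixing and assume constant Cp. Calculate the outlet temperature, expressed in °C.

No heat crosses the boundary, so H_out = H_in.
Σ ṁᵢCp,ᵢTᵢ = 79.2×2.60×-40.3 + 270×2.60×-50.8 + 189×2.60×-21.6 = -54574
Σ ṁᵢCp,ᵢ = 79.2×2.60 + 270×2.60 + 189×2.60 = 1399.3
T_out = -54574 / 1399.3 = -39.001 °C

T_out = -39.0 °C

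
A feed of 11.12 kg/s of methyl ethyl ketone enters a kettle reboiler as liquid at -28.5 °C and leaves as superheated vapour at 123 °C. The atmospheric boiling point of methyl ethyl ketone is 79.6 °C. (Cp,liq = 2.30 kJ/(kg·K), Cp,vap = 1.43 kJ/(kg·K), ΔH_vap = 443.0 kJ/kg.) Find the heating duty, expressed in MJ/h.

Q = 30200 MJ/h

liquid -28.5→79.6 °C: 248.63 kJ/kg
vaporisation at 79.6 °C: 443 kJ/kg
vapour 79.6→123 °C: 62.062 kJ/kg
Δh = 248.63 + 443 + 62.062 = 753.69 kJ/kg
Q = ṁ·Δh = 11.12 kg/s × 753.69 kJ/kg = 8381.1 kJ/s
|Q| = 8381.1 kW = 30172 MJ/h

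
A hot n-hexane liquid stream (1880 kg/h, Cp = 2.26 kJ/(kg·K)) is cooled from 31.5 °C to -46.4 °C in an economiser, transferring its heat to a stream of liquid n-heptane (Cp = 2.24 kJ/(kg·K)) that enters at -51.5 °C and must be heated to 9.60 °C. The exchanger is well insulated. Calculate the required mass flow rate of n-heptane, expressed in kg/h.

ṁ_c = 2420 kg/h

Heat released by hot stream: Q = 1880 × 2.26 × (31.5 − -46.4) = 330980 kJ/h
Energy balance on cold side (adiabatic exchanger): Q = ṁ_c·Cp_c·(T_c,out − T_c,in)
ṁ_c = 330980 / [2.24 × (9.60 − -51.5)] = 2418.3 kg/h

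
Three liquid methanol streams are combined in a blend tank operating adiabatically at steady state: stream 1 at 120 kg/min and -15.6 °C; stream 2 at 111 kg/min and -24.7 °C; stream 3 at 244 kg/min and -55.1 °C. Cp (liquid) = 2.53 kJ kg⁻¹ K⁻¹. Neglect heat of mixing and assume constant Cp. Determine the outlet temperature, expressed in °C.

T_out = -38.0 °C

Energy balance with Q = 0: Σ ṁᵢCp,ᵢ(T_out − Tᵢ) = 0
Σ ṁᵢCp,ᵢTᵢ = 120×2.53×-15.6 + 111×2.53×-24.7 + 244×2.53×-55.1 = -45687
Σ ṁᵢCp,ᵢ = 120×2.53 + 111×2.53 + 244×2.53 = 1201.8
T_out = -45687 / 1201.8 = -38.017 °C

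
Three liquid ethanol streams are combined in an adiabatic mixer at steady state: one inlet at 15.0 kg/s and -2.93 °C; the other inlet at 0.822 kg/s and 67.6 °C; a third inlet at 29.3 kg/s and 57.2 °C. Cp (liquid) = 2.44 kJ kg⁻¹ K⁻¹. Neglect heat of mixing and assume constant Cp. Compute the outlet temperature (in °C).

T_out = 37.4 °C

Energy balance with Q = 0: Σ ṁᵢCp,ᵢ(T_out − Tᵢ) = 0
Σ ṁᵢCp,ᵢTᵢ = 15.0×2.44×-2.93 + 0.822×2.44×67.6 + 29.3×2.44×57.2 = 4117.7
Σ ṁᵢCp,ᵢ = 15.0×2.44 + 0.822×2.44 + 29.3×2.44 = 110.1
T_out = 4117.7 / 110.1 = 37.4 °C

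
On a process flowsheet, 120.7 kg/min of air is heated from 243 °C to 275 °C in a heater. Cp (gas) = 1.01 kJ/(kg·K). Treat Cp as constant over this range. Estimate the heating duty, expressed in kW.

Q = ṁ·Cp·ΔT = 120.7 × 1.01 × (275 − 243) = 3901 kJ/min
Converting: 3901 / 60 s = 65.017 kW

Q = 65.0 kW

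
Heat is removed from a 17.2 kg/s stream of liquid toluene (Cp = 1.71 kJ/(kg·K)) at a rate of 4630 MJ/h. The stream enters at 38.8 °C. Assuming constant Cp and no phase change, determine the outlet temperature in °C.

T_out = -4.93 °C

Q = 4630 MJ/h = 1286.1 kJ/s
ΔT = Q/(ṁ·Cp) = 1286.1/(17.2×1.71) = 43.727 K
T_out = 38.8 − 43.727 = -4.9274 °C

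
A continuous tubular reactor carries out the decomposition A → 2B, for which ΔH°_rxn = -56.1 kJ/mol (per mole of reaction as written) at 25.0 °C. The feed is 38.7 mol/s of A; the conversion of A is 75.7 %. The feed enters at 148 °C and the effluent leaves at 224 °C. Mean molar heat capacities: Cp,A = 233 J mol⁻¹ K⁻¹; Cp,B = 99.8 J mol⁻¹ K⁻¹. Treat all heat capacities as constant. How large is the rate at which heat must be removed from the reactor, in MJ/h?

Extent of reaction ξ = 0.757 × 38.7 = 29.296 mol/s
Reaction term: ξ·ΔH°_rxn = 29.296 × -56.1 = -1643.5 kJ/s
Sensible, feed 148→25 °C: -1109.1 kJ/s
Outlet flows (mol/s): A 9.4041, B 58.592
Sensible, products 25→224 °C: 1599.7 kJ/s
Q = ΔH = -1152.9 kJ/s = -1152.9 kW
Heat removed = 4150.5 MJ/h

Q_out = 4150 MJ/h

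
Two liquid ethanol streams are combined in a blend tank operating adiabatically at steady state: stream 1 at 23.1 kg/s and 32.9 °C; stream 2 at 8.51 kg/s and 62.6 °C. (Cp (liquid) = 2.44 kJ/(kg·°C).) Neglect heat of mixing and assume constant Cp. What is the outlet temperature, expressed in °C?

T_out = 40.9 °C

Energy balance with Q = 0: Σ ṁᵢCp,ᵢ(T_out − Tᵢ) = 0
Σ ṁᵢCp,ᵢTᵢ = 23.1×2.44×32.9 + 8.51×2.44×62.6 = 3154.2
Σ ṁᵢCp,ᵢ = 23.1×2.44 + 8.51×2.44 = 77.128
T_out = 3154.2 / 77.128 = 40.896 °C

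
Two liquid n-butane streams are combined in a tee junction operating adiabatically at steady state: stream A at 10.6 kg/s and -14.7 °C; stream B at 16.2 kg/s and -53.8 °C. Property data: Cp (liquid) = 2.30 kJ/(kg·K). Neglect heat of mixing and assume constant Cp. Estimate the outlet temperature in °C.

No heat crosses the boundary, so H_out = H_in.
Σ ṁᵢCp,ᵢTᵢ = 10.6×2.30×-14.7 + 16.2×2.30×-53.8 = -2363
Σ ṁᵢCp,ᵢ = 10.6×2.30 + 16.2×2.30 = 61.64
T_out = -2363 / 61.64 = -38.335 °C

T_out = -38.3 °C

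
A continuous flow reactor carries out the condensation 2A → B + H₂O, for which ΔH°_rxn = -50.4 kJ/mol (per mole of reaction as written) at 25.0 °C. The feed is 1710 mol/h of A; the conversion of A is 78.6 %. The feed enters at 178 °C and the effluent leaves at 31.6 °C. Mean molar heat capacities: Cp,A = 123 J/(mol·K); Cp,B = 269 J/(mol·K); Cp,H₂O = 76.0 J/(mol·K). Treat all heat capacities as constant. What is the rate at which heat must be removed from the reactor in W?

Q_out = 17800 W

Extent of reaction ξ = 0.786 × 1710 / 2 = 672.03 mol/h
Reaction term: ξ·ΔH°_rxn = 672.03 × -50.4 = -33870 kJ/h
Sensible, feed 178→25 °C: -32180 kJ/h
Outlet flows (mol/h): A 365.94, B 672.03, H₂O 672.03
Sensible, products 25→31.6 °C: 1827.3 kJ/h
Q = ΔH = -64224 kJ/h = -17.84 kW
Heat removed = 17840 W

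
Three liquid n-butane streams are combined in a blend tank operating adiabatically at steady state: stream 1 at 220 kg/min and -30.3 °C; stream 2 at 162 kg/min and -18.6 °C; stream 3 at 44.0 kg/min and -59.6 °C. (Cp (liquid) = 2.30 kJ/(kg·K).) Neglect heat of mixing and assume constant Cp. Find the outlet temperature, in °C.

No heat crosses the boundary, so H_out = H_in.
Σ ṁᵢCp,ᵢTᵢ = 220×2.30×-30.3 + 162×2.30×-18.6 + 44.0×2.30×-59.6 = -28294
Σ ṁᵢCp,ᵢ = 220×2.30 + 162×2.30 + 44.0×2.30 = 979.8
T_out = -28294 / 979.8 = -28.877 °C

T_out = -28.9 °C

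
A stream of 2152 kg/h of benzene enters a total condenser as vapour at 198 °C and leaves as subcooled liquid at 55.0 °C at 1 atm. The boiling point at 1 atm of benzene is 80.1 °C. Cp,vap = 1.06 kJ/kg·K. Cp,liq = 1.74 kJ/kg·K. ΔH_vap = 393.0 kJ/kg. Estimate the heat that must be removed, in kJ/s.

Q_c = 336 kJ/s

vapour 198→80.1 °C: -124.97 kJ/kg
condensation at 80.1 °C: -393 kJ/kg
liquid 80.1→55.0 °C: -43.674 kJ/kg
Δh = -124.97 + -393 + -43.674 = -561.65 kJ/kg
Q = ṁ·Δh = 2152 kg/h × -561.65 kJ/kg = -1.2087e+06 kJ/h
|Q| = 335.74 kW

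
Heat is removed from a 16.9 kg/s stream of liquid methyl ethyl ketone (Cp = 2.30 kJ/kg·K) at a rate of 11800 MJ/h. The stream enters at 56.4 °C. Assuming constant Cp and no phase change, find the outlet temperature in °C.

T_out = -27.9 °C

Q = 11800 MJ/h = 3277.8 kJ/s
ΔT = Q/(ṁ·Cp) = 3277.8/(16.9×2.30) = 84.327 K
T_out = 56.4 − 84.327 = -27.927 °C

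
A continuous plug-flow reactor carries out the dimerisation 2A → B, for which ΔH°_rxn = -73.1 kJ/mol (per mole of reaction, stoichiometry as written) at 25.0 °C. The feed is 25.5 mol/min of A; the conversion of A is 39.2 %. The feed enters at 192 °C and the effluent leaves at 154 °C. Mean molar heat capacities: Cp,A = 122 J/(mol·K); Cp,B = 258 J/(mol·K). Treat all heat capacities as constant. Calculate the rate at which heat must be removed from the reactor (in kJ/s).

Extent of reaction ξ = 0.392 × 25.5 / 2 = 4.998 mol/min
Reaction term: ξ·ΔH°_rxn = 4.998 × -73.1 = -365.35 kJ/min
Sensible, feed 192→25 °C: -519.54 kJ/min
Outlet flows (mol/min): A 15.504, B 4.998
Sensible, products 25→154 °C: 410.35 kJ/min
Q = ΔH = -474.55 kJ/min = -7.9091 kW
Heat removed = 7.9091 kJ/s

Q_out = 7.91 kJ/s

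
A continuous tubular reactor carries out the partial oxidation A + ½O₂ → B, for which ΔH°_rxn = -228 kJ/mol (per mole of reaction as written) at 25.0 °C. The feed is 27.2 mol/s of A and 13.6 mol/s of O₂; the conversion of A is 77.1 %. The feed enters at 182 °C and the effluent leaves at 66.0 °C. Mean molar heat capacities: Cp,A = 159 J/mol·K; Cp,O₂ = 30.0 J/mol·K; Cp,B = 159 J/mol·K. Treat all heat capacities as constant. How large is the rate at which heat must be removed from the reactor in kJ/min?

Q_out = 321000 kJ/min

Extent of reaction ξ = 0.771 × 27.2 = 20.971 mol/s
Reaction term: ξ·ΔH°_rxn = 20.971 × -228 = -4781.4 kJ/s
Sensible, feed 182→25 °C: -743.05 kJ/s
Outlet flows (mol/s): A 6.2288, O₂ 3.1144, B 20.971
Sensible, products 25→66.0 °C: 181.15 kJ/s
Q = ΔH = -5343.3 kJ/s = -5343.3 kW
Heat removed = 320600 kJ/min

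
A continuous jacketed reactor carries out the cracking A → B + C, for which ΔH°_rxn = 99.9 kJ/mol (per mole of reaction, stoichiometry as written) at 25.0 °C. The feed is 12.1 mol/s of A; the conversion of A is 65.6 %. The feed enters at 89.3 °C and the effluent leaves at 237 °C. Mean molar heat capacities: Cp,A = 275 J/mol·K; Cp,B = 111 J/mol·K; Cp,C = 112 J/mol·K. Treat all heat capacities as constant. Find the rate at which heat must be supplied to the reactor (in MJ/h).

Extent of reaction ξ = 0.656 × 12.1 = 7.9376 mol/s
Reaction term: ξ·ΔH°_rxn = 7.9376 × 99.9 = 792.97 kJ/s
Sensible, feed 89.3→25 °C: -213.96 kJ/s
Outlet flows (mol/s): A 4.1624, B 7.9376, C 7.9376
Sensible, products 25→237 °C: 617.93 kJ/s
Q = ΔH = 1196.9 kJ/s = 1196.9 kW
Heat supplied = 4309 MJ/h

Q_in = 4310 MJ/h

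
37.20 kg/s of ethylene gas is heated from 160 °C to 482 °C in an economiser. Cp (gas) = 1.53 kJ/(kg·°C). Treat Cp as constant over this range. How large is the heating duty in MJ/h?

Q = ṁ·Cp·ΔT = 37.20 × 1.53 × (482 − 160) = 18327 kJ/s
Heating duty = 65977 MJ/h

Q = 66000 MJ/h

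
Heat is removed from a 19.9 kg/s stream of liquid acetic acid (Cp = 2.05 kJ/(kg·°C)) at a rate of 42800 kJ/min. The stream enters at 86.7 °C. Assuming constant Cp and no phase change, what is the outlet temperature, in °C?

Q = 42800 kJ/min = 713.33 kJ/s
ΔT = Q/(ṁ·Cp) = 713.33/(19.9×2.05) = 17.486 K
T_out = 86.7 − 17.486 = 69.214 °C

T_out = 69.2 °C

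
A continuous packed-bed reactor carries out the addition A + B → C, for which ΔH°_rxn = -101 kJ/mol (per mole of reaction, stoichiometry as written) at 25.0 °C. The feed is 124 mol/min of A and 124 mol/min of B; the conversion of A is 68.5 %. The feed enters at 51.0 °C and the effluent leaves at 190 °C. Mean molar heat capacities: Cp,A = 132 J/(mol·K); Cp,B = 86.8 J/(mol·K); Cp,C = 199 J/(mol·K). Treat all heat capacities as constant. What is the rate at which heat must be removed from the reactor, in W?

Q_out = 84800 W

Extent of reaction ξ = 0.685 × 124 = 84.94 mol/min
Reaction term: ξ·ΔH°_rxn = 84.94 × -101 = -8578.9 kJ/min
Sensible, feed 51.0→25 °C: -705.41 kJ/min
Outlet flows (mol/min): A 39.06, B 39.06, C 84.94
Sensible, products 25→190 °C: 4199.1 kJ/min
Q = ΔH = -5085.2 kJ/min = -84.753 kW
Heat removed = 84753 W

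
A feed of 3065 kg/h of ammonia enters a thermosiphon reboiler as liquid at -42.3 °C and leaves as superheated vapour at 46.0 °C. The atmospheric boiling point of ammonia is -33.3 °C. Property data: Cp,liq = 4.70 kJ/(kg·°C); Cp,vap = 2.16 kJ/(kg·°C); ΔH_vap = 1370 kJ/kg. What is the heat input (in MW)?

Q = 1.35 MW

liquid -42.3→-33.3 °C: 42.3 kJ/kg
vaporisation at -33.3 °C: 1370 kJ/kg
vapour -33.3→46.0 °C: 171.29 kJ/kg
Δh = 42.3 + 1370 + 171.29 = 1583.6 kJ/kg
Q = ṁ·Δh = 3065 kg/h × 1583.6 kJ/kg = 4.8537e+06 kJ/h
|Q| = 1348.2 kW = 1.3482 MW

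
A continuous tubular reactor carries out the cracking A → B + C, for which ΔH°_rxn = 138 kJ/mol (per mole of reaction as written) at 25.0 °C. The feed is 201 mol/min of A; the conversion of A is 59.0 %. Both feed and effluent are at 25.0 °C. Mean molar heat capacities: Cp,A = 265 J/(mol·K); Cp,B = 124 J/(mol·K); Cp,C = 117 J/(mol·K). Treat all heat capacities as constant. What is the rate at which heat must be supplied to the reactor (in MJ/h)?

Q_in = 982 MJ/h

Extent of reaction ξ = 0.590 × 201 = 118.59 mol/min
Reaction term: ξ·ΔH°_rxn = 118.59 × 138 = 16365 kJ/min
Q = ΔH = 16365 kJ/min = 272.76 kW
Heat supplied = 981.93 MJ/h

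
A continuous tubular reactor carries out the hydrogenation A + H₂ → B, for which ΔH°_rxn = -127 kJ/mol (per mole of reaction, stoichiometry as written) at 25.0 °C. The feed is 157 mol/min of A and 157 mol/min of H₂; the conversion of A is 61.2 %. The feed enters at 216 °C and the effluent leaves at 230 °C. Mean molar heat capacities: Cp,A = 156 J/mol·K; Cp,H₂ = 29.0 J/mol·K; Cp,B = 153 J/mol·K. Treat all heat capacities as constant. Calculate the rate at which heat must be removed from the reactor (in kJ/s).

Q_out = 207 kJ/s

Extent of reaction ξ = 0.612 × 157 = 96.084 mol/min
Reaction term: ξ·ΔH°_rxn = 96.084 × -127 = -12203 kJ/min
Sensible, feed 216→25 °C: -5547.6 kJ/min
Outlet flows (mol/min): A 60.916, H₂ 60.916, B 96.084
Sensible, products 25→230 °C: 5323.9 kJ/min
Q = ΔH = -12426 kJ/min = -207.11 kW
Heat removed = 207.11 kJ/s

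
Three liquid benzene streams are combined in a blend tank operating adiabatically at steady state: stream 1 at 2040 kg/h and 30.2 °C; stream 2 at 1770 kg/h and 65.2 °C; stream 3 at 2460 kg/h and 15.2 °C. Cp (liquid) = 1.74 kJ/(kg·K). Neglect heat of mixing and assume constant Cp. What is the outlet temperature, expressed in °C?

T_out = 34.2 °C

No heat crosses the boundary, so H_out = H_in.
T_out = Σ ṁᵢCp,ᵢTᵢ / Σ ṁᵢCp,ᵢ
      = 373060 / 10910 = 34.195 °C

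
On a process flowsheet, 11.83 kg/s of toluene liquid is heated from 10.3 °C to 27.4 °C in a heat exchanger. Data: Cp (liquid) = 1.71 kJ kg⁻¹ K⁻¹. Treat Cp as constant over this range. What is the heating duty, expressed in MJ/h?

Q = ṁ·Cp·ΔT = 11.83 × 1.71 × (27.4 − 10.3) = 345.92 kJ/s
Heating duty = 1245.3 MJ/h

Q = 1250 MJ/h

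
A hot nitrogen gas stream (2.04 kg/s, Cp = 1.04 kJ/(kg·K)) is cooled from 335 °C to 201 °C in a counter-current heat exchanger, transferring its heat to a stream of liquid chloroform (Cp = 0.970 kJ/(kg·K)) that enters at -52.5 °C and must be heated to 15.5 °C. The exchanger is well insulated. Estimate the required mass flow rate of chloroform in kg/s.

ṁ_c = 4.31 kg/s

Heat released by hot stream: Q = 2.04 × 1.04 × (335 − 201) = 284.29 kJ/s
Energy balance on cold side (adiabatic exchanger): Q = ṁ_c·Cp_c·(T_c,out − T_c,in)
ṁ_c = 284.29 / [0.970 × (15.5 − -52.5)] = 4.3101 kg/s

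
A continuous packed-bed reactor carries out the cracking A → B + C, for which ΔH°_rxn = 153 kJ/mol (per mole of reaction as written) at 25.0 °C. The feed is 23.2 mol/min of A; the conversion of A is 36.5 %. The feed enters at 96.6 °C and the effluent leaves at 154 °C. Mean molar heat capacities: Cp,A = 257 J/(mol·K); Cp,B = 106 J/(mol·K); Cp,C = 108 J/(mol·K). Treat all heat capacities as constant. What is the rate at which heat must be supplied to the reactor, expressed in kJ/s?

Q_in = 26.5 kJ/s

Extent of reaction ξ = 0.365 × 23.2 = 8.468 mol/min
Reaction term: ξ·ΔH°_rxn = 8.468 × 153 = 1295.6 kJ/min
Sensible, feed 96.6→25 °C: -426.91 kJ/min
Outlet flows (mol/min): A 14.732, B 8.468, C 8.468
Sensible, products 25→154 °C: 722.18 kJ/min
Q = ΔH = 1590.9 kJ/min = 26.515 kW
Heat supplied = 26.515 kJ/s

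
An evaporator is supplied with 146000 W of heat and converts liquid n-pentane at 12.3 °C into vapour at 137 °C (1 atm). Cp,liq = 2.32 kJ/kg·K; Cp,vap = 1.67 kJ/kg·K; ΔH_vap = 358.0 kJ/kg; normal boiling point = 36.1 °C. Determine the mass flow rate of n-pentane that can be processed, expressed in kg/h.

Δh = 2.32×(36.1−12.3) + 358.0 + 1.67×(137−36.1) = 581.72 kJ/kg
Q = 146000 W = 146 kJ/s = 525600 kJ/h
ṁ = Q/Δh = 525600 / 581.72 = 903.53 kg/h

ṁ = 904 kg/h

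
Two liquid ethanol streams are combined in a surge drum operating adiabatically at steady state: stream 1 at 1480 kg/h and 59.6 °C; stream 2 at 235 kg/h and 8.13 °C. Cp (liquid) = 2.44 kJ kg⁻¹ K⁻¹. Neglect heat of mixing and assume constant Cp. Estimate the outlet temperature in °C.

Adiabatic, steady state ⇒ Σ ṁᵢCp,ᵢ(T_out − Tᵢ) = 0
Σ ṁᵢCp,ᵢTᵢ = 1480×2.44×59.6 + 235×2.44×8.13 = 219890
Σ ṁᵢCp,ᵢ = 1480×2.44 + 235×2.44 = 4184.6
T_out = 219890 / 4184.6 = 52.547 °C

T_out = 52.5 °C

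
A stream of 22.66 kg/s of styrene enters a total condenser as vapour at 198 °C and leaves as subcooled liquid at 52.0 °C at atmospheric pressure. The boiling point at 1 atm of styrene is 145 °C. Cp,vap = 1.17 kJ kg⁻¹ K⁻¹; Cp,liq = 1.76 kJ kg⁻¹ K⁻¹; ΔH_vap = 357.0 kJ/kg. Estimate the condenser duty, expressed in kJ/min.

vapour 198→145 °C: -62.01 kJ/kg
condensation at 145 °C: -357 kJ/kg
liquid 145→52.0 °C: -163.68 kJ/kg
Δh = -62.01 + -357 + -163.68 = -582.69 kJ/kg
Q = ṁ·Δh = 22.66 kg/s × -582.69 kJ/kg = -13204 kJ/s
|Q| = 13204 kW = 792230 kJ/min

Q_c = 792000 kJ/min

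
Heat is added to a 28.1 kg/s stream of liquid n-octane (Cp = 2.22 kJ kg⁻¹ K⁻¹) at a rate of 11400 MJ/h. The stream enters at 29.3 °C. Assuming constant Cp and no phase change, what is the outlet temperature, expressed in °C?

Q = 11400 MJ/h = 3166.7 kJ/s
ΔT = Q/(ṁ·Cp) = 3166.7/(28.1×2.22) = 50.763 K
T_out = 29.3 + 50.763 = 80.063 °C

T_out = 80.1 °C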